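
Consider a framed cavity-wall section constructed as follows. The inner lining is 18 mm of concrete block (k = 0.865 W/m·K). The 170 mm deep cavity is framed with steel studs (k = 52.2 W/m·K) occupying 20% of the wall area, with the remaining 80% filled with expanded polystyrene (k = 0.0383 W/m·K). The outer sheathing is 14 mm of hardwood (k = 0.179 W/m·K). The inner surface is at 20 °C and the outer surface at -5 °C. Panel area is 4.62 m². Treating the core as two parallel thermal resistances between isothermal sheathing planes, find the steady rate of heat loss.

Sheathing layers in series; stud and cavity paths in parallel between them.
R_inner = 0.018/(0.865×4.62) = 0.004504 K/W
R_stud  = 0.17/(52.2×0.2×4.62) = 0.003525 K/W
R_cav   = 0.17/(0.0383×0.8×4.62) = 1.201 K/W
1/R_core = 1/R_stud + 1/R_cav → R_core = 0.003514 K/W
R_outer = 0.014/(0.179×4.62) = 0.01693 K/W
R_total = 0.02495 K/W
Q = ΔT/R_total = 25/0.02495

Q ≈ 1000 W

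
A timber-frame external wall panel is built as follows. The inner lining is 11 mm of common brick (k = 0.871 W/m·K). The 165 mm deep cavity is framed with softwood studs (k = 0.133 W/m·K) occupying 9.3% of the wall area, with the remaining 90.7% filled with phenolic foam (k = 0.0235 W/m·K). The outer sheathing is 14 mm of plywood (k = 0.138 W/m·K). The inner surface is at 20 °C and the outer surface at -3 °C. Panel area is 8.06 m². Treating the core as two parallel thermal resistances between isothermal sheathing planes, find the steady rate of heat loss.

Q ≈ 37 W

Sheathing layers in series; stud and cavity paths in parallel between them.
R_inner = 0.011/(0.871×8.06) = 0.001567 K/W
R_stud  = 0.165/(0.133×0.093×8.06) = 1.655 K/W
R_cav   = 0.165/(0.0235×0.907×8.06) = 0.9604 K/W
1/R_core = 1/R_stud + 1/R_cav → R_core = 0.6078 K/W
R_outer = 0.014/(0.138×8.06) = 0.01259 K/W
R_total = 0.6219 K/W
Q = ΔT/R_total = 23/0.6219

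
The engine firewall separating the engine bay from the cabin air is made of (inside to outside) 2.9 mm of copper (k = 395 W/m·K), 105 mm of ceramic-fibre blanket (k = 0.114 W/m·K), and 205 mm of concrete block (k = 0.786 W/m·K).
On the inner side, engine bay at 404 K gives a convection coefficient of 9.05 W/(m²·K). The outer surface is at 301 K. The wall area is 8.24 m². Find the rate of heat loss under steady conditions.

Q ≈ 657 W

Treating each layer as a thermal resistance in series:
R_inner film = 1/(h_i·A) = 1/(9.05×8.24) = 0.01341 K/W
R_copper = L/(kA) = 0.0029/(395×8.24) = 8.91×10^-7 K/W
R_ceramic-fibre blanket = L/(kA) = 0.105/(0.114×8.24) = 0.1118 K/W
R_concrete block = L/(kA) = 0.205/(0.786×8.24) = 0.03165 K/W
R_total = 0.1568 K/W
Q = ΔT / R_total = 103 / 0.1568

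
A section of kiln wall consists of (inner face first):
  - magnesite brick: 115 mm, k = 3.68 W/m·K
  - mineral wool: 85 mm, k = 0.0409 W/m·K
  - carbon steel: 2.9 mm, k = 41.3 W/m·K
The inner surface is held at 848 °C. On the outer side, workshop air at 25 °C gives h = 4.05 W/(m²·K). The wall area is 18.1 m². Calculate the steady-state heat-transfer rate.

Model the wall as resistances in series:
R_magnesite brick = L/(kA) = 0.115/(3.68×18.1) = 0.001727 K/W
R_mineral wool = L/(kA) = 0.085/(0.0409×18.1) = 0.1148 K/W
R_carbon steel = L/(kA) = 0.0029/(41.3×18.1) = 3.879×10^-6 K/W
R_outer film = 1/(h_o·A) = 1/(4.05×18.1) = 0.01364 K/W
R_total = 0.1302 K/W
Q = ΔT / R_total = 823 / 0.1302

Q ≈ 6320 W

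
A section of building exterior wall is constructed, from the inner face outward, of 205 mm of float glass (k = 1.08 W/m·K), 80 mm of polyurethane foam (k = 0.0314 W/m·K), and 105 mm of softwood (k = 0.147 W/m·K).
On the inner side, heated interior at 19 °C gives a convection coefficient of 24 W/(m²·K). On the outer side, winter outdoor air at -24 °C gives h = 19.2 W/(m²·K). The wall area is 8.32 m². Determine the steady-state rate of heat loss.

Thermal resistances in series:
R_inner film = 1/(h_i·A) = 1/(24×8.32) = 0.005008 K/W
R_float glass = L/(kA) = 0.205/(1.08×8.32) = 0.02281 K/W
R_polyurethane foam = L/(kA) = 0.08/(0.0314×8.32) = 0.3062 K/W
R_softwood = L/(kA) = 0.105/(0.147×8.32) = 0.08585 K/W
R_outer film = 1/(h_o·A) = 1/(19.2×8.32) = 0.00626 K/W
R_total = 0.4262 K/W
Q = ΔT / R_total = 43 / 0.4262

Q ≈ 101 W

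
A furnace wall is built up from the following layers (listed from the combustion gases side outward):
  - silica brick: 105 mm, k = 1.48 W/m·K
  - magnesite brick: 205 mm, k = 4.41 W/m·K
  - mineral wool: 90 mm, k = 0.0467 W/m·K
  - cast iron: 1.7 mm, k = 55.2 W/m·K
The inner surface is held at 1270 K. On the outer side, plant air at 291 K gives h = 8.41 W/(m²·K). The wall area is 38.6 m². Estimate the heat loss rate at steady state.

Model the wall as resistances in series:
R_silica brick = L/(kA) = 0.105/(1.48×38.6) = 0.001838 K/W
R_magnesite brick = L/(kA) = 0.205/(4.41×38.6) = 0.001204 K/W
R_mineral wool = L/(kA) = 0.09/(0.0467×38.6) = 0.04993 K/W
R_cast iron = L/(kA) = 0.0017/(55.2×38.6) = 7.979×10^-7 K/W
R_outer film = 1/(h_o·A) = 1/(8.41×38.6) = 0.00308 K/W
R_total = 0.05605 K/W
Q = ΔT / R_total = 979 / 0.05605

Q ≈ 17500 W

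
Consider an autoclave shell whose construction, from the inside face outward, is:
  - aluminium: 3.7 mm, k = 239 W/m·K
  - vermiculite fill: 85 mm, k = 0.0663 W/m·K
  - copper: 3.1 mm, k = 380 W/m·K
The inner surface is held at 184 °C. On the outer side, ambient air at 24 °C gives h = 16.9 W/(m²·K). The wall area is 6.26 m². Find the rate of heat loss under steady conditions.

Q ≈ 747 W

Using the resistance-network approach (series):
R_aluminium = L/(kA) = 0.0037/(239×6.26) = 2.473×10^-6 K/W
R_vermiculite fill = L/(kA) = 0.085/(0.0663×6.26) = 0.2048 K/W
R_copper = L/(kA) = 0.0031/(380×6.26) = 1.303×10^-6 K/W
R_outer film = 1/(h_o·A) = 1/(16.9×6.26) = 0.009452 K/W
R_total = 0.2143 K/W
Q = ΔT / R_total = 160 / 0.2143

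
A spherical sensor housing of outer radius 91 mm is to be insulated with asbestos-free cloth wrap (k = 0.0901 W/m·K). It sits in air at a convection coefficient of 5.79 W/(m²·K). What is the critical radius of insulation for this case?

r_cr ≈ 31.1 mm

For a sphere r_cr = 2k/h = 2×0.0901/5.79
r_cr = 31.1 mm; since the bare radius (91 mm) is above r_cr, any added insulation will reduce heat loss.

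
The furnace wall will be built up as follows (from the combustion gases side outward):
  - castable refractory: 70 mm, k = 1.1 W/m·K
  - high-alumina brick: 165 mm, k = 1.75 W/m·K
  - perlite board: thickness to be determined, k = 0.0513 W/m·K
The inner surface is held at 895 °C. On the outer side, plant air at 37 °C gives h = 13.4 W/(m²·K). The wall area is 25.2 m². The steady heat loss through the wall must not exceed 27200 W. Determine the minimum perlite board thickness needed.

L ≈ 28.8 mm

Using the resistance-network approach (series):
R_castable refractory = L/(kA) = 0.07/(1.1×25.2) = 0.002525 K/W
R_high-alumina brick = L/(kA) = 0.165/(1.75×25.2) = 0.003741 K/W
R_outer film = 1/(h_o·A) = 1/(13.4×25.2) = 0.002961 K/W
Sum of the known resistances R_other = 0.009228 K/W
Required total resistance R_tot = ΔT/Q_allow = 858/27200 = 0.03154 K/W
R_perlite board = R_tot − R_other = 0.02232 K/W
L = R·k·A = 0.02232×0.0513×25.2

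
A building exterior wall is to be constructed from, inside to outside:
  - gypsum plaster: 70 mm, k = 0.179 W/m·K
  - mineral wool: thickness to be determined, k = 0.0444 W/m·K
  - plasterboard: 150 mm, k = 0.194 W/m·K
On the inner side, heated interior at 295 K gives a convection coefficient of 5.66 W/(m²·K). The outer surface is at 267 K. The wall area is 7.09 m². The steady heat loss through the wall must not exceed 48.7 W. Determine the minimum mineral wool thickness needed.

Treating each layer as a thermal resistance in series:
R_inner film = 1/(h_i·A) = 1/(5.66×7.09) = 0.02492 K/W
R_gypsum plaster = L/(kA) = 0.07/(0.179×7.09) = 0.05516 K/W
R_plasterboard = L/(kA) = 0.15/(0.194×7.09) = 0.1091 K/W
Sum of the known resistances R_other = 0.1891 K/W
Required total resistance R_tot = ΔT/Q_allow = 28/48.7 = 0.5749 K/W
R_mineral wool = R_tot − R_other = 0.3858 K/W
L = R·k·A = 0.3858×0.0444×7.09

L ≈ 121 mm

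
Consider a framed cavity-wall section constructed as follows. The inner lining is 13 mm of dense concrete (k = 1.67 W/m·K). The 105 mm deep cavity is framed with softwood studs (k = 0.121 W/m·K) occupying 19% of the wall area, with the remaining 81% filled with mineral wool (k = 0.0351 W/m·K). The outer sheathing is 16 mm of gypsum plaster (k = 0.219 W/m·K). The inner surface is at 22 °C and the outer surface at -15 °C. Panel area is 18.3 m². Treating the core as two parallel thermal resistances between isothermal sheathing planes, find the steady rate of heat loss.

Q ≈ 319 W

Sheathing layers in series; stud and cavity paths in parallel between them.
R_inner = 0.013/(1.67×18.3) = 4.254×10^-4 K/W
R_stud  = 0.105/(0.121×0.19×18.3) = 0.2496 K/W
R_cav   = 0.105/(0.0351×0.81×18.3) = 0.2018 K/W
1/R_core = 1/R_stud + 1/R_cav → R_core = 0.1116 K/W
R_outer = 0.016/(0.219×18.3) = 0.003992 K/W
R_total = 0.116 K/W
Q = ΔT/R_total = 37/0.116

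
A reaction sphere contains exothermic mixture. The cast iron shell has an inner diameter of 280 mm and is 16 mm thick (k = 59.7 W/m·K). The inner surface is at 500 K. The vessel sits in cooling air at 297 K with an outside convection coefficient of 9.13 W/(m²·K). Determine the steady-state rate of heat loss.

Spherical conduction: R = (1/r_in − 1/r_out)/(4πk) per layer; series-sum.
R_cast iron shell = (1/0.14 − 1/0.156)/(4π×59.7) = 9.765×10^-4 K/W
R_outer film = 1/(h·4πr_o²) = 1/(9.13×4π×0.156²) = 0.3582 K/W
R_total = 0.3591 K/W
Q = ΔT/R_total = 203/0.3591

Q ≈ 565 W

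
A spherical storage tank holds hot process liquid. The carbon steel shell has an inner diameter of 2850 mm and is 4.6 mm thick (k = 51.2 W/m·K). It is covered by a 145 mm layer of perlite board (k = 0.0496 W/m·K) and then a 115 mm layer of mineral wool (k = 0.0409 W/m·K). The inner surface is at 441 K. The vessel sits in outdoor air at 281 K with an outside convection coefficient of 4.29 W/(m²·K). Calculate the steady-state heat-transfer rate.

For a spherical shell R = (1/r₁ − 1/r₂)/(4πk); film R = 1/(h·4πr²). In series:
R_carbon steel shell = (1/1.425 − 1/1.4296)/(4π×51.2) = 3.51×10^-6 K/W
R_perlite board = (1/1.4296 − 1/1.5746)/(4π×0.0496) = 0.1033 K/W
R_mineral wool = (1/1.5746 − 1/1.6896)/(4π×0.0409) = 0.0841 K/W
R_outer film = 1/(h·4πr_o²) = 1/(4.29×4π×1.6896²) = 0.006498 K/W
R_total = 0.1939 K/W
Q = ΔT/R_total = 160/0.1939

Q ≈ 825 W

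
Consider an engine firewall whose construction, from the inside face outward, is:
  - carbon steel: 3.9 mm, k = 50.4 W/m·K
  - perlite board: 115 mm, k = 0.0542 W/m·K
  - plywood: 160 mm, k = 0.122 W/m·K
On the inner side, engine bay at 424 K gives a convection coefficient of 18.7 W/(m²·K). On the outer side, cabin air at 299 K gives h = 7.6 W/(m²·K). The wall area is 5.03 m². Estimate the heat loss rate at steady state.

Q ≈ 174 W

Model the wall as resistances in series:
R_inner film = 1/(h_i·A) = 1/(18.7×5.03) = 0.01063 K/W
R_carbon steel = L/(kA) = 0.0039/(50.4×5.03) = 1.538×10^-5 K/W
R_perlite board = L/(kA) = 0.115/(0.0542×5.03) = 0.4218 K/W
R_plywood = L/(kA) = 0.16/(0.122×5.03) = 0.2607 K/W
R_outer film = 1/(h_o·A) = 1/(7.6×5.03) = 0.02616 K/W
R_total = 0.7194 K/W
Q = ΔT / R_total = 125 / 0.7194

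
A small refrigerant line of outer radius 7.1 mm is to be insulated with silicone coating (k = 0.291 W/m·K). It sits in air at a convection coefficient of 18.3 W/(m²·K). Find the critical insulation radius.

For a cylinder r_cr = k/h = 0.291/18.3
r_cr = 15.9 mm; since the bare radius (7.1 mm) is below r_cr, adding a thin layer of insulation will *increase* heat loss.

r_cr ≈ 15.9 mm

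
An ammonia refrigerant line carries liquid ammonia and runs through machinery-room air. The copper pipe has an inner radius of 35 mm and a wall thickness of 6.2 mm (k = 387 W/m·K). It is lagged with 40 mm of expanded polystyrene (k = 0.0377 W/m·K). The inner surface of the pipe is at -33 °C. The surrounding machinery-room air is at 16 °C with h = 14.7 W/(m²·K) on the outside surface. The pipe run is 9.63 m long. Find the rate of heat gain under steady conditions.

For a radial system each layer contributes R = ln(r_out/r_in)/(2πkL); films add R = 1/(hA).
R_copper pipe wall = ln(41.2/35)/(2π×387×9.63) = 6.965×10^-6 K/W
R_expanded polystyrene = ln(81.2/41.2)/(2π×0.0377×9.63) = 0.2974 K/W
R_outer film = 1/(h_o·2πr_oL) = 1/(14.7×2π×0.0812×9.63) = 0.01385 K/W
R_total = 0.3113 K/W
Q = ΔT/R_total = 49/0.3113

Q ≈ 157 W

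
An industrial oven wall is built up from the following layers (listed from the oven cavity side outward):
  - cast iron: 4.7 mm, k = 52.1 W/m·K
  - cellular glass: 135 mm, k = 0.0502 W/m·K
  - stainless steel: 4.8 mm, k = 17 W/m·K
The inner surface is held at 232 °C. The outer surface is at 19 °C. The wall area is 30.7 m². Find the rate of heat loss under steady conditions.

Treating each layer as a thermal resistance in series:
R_cast iron = L/(kA) = 0.0047/(52.1×30.7) = 2.938×10^-6 K/W
R_cellular glass = L/(kA) = 0.135/(0.0502×30.7) = 0.0876 K/W
R_stainless steel = L/(kA) = 0.0048/(17×30.7) = 9.197×10^-6 K/W
R_total = 0.08761 K/W
Q = ΔT / R_total = 213 / 0.08761

Q ≈ 2430 W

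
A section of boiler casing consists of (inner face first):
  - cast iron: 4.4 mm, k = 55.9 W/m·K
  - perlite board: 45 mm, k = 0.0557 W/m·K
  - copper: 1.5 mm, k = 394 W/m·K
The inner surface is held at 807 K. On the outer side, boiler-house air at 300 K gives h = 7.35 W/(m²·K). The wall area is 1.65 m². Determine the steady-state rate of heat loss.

Treating each layer as a thermal resistance in series:
R_cast iron = L/(kA) = 0.0044/(55.9×1.65) = 4.77×10^-5 K/W
R_perlite board = L/(kA) = 0.045/(0.0557×1.65) = 0.4896 K/W
R_copper = L/(kA) = 0.0015/(394×1.65) = 2.307×10^-6 K/W
R_outer film = 1/(h_o·A) = 1/(7.35×1.65) = 0.08246 K/W
R_total = 0.5721 K/W
Q = ΔT / R_total = 507 / 0.5721

Q ≈ 886 W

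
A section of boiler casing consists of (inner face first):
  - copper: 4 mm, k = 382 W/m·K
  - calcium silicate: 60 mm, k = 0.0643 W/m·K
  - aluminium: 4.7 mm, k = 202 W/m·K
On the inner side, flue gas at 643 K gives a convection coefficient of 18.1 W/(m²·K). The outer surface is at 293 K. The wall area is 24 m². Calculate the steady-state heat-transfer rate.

Using the resistance-network approach (series):
R_inner film = 1/(h_i·A) = 1/(18.1×24) = 0.002302 K/W
R_copper = L/(kA) = 0.004/(382×24) = 4.363×10^-7 K/W
R_calcium silicate = L/(kA) = 0.06/(0.0643×24) = 0.03888 K/W
R_aluminium = L/(kA) = 0.0047/(202×24) = 9.695×10^-7 K/W
R_total = 0.04118 K/W
Q = ΔT / R_total = 350 / 0.04118

Q ≈ 8500 W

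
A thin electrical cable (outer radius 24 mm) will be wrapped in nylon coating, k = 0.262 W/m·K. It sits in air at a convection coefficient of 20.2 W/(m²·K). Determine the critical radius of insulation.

For a cylinder r_cr = k/h = 0.262/20.2
r_cr = 13 mm; since the bare radius (24 mm) is above r_cr, any added insulation will reduce heat loss.

r_cr ≈ 13 mm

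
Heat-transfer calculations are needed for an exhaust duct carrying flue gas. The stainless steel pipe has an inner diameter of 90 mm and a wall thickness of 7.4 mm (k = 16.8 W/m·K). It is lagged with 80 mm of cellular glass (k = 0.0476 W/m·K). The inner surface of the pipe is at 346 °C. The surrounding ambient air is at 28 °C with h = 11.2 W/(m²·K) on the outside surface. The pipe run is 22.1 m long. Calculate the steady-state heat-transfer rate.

Q ≈ 2190 W

Treating each annulus and film as a series resistance:
R_stainless steel pipe wall = ln(52.4/45)/(2π×16.8×22.1) = 6.526×10^-5 K/W
R_cellular glass = ln(132.4/52.4)/(2π×0.0476×22.1) = 0.1402 K/W
R_outer film = 1/(h_o·2πr_oL) = 1/(11.2×2π×0.1324×22.1) = 0.004856 K/W
R_total = 0.1452 K/W
Q = ΔT/R_total = 318/0.1452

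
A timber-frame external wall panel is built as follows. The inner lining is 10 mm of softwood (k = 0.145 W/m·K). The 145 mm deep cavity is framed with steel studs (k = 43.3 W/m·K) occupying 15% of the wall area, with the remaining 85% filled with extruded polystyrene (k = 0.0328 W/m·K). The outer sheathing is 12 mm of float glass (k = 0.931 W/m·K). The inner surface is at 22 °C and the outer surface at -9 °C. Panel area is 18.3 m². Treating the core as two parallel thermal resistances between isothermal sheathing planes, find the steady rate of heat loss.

Q ≈ 5450 W

Sheathing layers in series; stud and cavity paths in parallel between them.
R_inner = 0.01/(0.145×18.3) = 0.003769 K/W
R_stud  = 0.145/(43.3×0.15×18.3) = 0.00122 K/W
R_cav   = 0.145/(0.0328×0.85×18.3) = 0.2842 K/W
1/R_core = 1/R_stud + 1/R_cav → R_core = 0.001215 K/W
R_outer = 0.012/(0.931×18.3) = 7.043×10^-4 K/W
R_total = 0.005688 K/W
Q = ΔT/R_total = 31/0.005688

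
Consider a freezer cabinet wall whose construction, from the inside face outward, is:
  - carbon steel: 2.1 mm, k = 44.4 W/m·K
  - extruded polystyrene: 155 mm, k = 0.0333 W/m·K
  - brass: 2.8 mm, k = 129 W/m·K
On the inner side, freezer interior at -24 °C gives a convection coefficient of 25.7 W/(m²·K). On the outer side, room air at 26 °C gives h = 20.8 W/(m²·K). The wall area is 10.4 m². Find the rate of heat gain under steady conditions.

Model the wall as resistances in series:
R_inner film = 1/(h_i·A) = 1/(25.7×10.4) = 0.003741 K/W
R_carbon steel = L/(kA) = 0.0021/(44.4×10.4) = 4.548×10^-6 K/W
R_extruded polystyrene = L/(kA) = 0.155/(0.0333×10.4) = 0.4476 K/W
R_brass = L/(kA) = 0.0028/(129×10.4) = 2.087×10^-6 K/W
R_outer film = 1/(h_o·A) = 1/(20.8×10.4) = 0.004623 K/W
R_total = 0.4559 K/W
Q = ΔT / R_total = 50 / 0.4559

Q ≈ 110 W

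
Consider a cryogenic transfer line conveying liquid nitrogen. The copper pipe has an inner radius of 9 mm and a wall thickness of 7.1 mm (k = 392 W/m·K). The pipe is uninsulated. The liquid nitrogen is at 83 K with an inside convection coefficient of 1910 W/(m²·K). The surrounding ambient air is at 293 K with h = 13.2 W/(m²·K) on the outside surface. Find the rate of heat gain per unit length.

q′ ≈ 277 W/m

For a radial system each layer contributes R = ln(r_out/r_in)/(2πkL); films add R = 1/(hA).
R_inner film = 1/(h_i·2πr₁L) = 1/(1910×2π×0.009×1) = 0.009259 K/W
R_copper pipe wall = ln(16.1/9)/(2π×392×1) = 2.361×10^-4 K/W
R_outer film = 1/(h_o·2πr_oL) = 1/(13.2×2π×0.0161×1) = 0.7489 K/W
R_total = 0.7584 K/W
Q = ΔT/R_total = 210/0.7584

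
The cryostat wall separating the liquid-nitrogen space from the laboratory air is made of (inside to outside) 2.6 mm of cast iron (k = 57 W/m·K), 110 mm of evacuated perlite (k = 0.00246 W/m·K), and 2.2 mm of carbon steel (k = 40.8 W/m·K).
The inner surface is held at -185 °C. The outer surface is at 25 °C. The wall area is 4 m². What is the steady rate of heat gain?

Series thermal resistances:
R_cast iron = L/(kA) = 0.0026/(57×4) = 1.14×10^-5 K/W
R_evacuated perlite = L/(kA) = 0.11/(0.00246×4) = 11.18 K/W
R_carbon steel = L/(kA) = 0.0022/(40.8×4) = 1.348×10^-5 K/W
R_total = 11.18 K/W
Q = ΔT / R_total = 210 / 11.18

Q ≈ 18.8 W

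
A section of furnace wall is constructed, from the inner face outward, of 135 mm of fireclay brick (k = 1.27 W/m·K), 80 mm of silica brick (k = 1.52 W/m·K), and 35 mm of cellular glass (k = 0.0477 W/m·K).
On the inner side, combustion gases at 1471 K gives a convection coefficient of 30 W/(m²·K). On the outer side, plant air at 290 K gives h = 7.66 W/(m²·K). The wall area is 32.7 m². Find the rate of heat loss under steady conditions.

Q ≈ 36600 W

Using the resistance-network approach (series):
R_inner film = 1/(h_i·A) = 1/(30×32.7) = 0.001019 K/W
R_fireclay brick = L/(kA) = 0.135/(1.27×32.7) = 0.003251 K/W
R_silica brick = L/(kA) = 0.08/(1.52×32.7) = 0.00161 K/W
R_cellular glass = L/(kA) = 0.035/(0.0477×32.7) = 0.02244 K/W
R_outer film = 1/(h_o·A) = 1/(7.66×32.7) = 0.003992 K/W
R_total = 0.03231 K/W
Q = ΔT / R_total = 1181 / 0.03231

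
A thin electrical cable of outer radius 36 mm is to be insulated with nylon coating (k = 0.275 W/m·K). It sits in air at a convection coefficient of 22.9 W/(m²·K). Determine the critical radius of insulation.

r_cr ≈ 12 mm

For a cylinder r_cr = k/h = 0.275/22.9
r_cr = 12 mm; since the bare radius (36 mm) is above r_cr, any added insulation will reduce heat loss.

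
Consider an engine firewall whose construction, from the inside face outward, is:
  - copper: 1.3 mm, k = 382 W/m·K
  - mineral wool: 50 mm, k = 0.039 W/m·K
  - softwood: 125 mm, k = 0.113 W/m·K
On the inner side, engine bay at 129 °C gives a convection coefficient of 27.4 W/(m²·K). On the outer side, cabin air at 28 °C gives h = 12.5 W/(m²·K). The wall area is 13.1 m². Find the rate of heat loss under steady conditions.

Q ≈ 528 W

Model the wall as resistances in series:
R_inner film = 1/(h_i·A) = 1/(27.4×13.1) = 0.002786 K/W
R_copper = L/(kA) = 0.0013/(382×13.1) = 2.598×10^-7 K/W
R_mineral wool = L/(kA) = 0.05/(0.039×13.1) = 0.09787 K/W
R_softwood = L/(kA) = 0.125/(0.113×13.1) = 0.08444 K/W
R_outer film = 1/(h_o·A) = 1/(12.5×13.1) = 0.006107 K/W
R_total = 0.1912 K/W
Q = ΔT / R_total = 101 / 0.1912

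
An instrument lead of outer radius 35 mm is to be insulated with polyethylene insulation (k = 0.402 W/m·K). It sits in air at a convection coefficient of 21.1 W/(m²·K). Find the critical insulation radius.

r_cr ≈ 19.1 mm

For a cylinder r_cr = k/h = 0.402/21.1
r_cr = 19.1 mm; since the bare radius (35 mm) is above r_cr, any added insulation will reduce heat loss.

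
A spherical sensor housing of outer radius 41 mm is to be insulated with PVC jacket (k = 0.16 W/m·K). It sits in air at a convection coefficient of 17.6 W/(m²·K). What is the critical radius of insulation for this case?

For a sphere r_cr = 2k/h = 2×0.16/17.6
r_cr = 18.2 mm; since the bare radius (41 mm) is above r_cr, any added insulation will reduce heat loss.

r_cr ≈ 18.2 mm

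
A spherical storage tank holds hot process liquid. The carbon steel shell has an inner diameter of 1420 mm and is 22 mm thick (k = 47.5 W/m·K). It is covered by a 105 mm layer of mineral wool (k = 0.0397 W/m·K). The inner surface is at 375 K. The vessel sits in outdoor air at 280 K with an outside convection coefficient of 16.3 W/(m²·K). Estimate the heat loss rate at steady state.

Q ≈ 271 W

Spherical conduction: R = (1/r_in − 1/r_out)/(4πk) per layer; series-sum.
R_carbon steel shell = (1/0.71 − 1/0.732)/(4π×47.5) = 7.092×10^-5 K/W
R_mineral wool = (1/0.732 − 1/0.837)/(4π×0.0397) = 0.3435 K/W
R_outer film = 1/(h·4πr_o²) = 1/(16.3×4π×0.837²) = 0.006969 K/W
R_total = 0.3506 K/W
Q = ΔT/R_total = 95/0.3506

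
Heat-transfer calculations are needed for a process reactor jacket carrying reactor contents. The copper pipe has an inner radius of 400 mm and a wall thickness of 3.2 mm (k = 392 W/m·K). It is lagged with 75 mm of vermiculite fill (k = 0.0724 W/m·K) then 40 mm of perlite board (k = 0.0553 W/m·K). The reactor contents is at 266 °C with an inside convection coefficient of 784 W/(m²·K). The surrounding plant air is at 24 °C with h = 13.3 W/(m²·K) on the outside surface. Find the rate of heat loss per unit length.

For a radial system each layer contributes R = ln(r_out/r_in)/(2πkL); films add R = 1/(hA).
R_inner film = 1/(h_i·2πr₁L) = 1/(784×2π×0.4×1) = 5.075×10^-4 K/W
R_copper pipe wall = ln(403.2/400)/(2π×392×1) = 3.235×10^-6 K/W
R_vermiculite fill = ln(478.2/403.2)/(2π×0.0724×1) = 0.375 K/W
R_perlite board = ln(518.2/478.2)/(2π×0.0553×1) = 0.2312 K/W
R_outer film = 1/(h_o·2πr_oL) = 1/(13.3×2π×0.5182×1) = 0.02309 K/W
R_total = 0.6298 K/W
Q = ΔT/R_total = 242/0.6298

q′ ≈ 384 W/m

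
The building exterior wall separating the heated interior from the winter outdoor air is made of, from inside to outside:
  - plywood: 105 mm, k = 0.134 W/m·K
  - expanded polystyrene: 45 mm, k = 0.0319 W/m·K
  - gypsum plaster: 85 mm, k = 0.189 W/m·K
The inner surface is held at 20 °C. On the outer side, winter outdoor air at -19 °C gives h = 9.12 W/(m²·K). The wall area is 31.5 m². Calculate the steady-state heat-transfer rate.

Using the resistance-network approach (series):
R_plywood = L/(kA) = 0.105/(0.134×31.5) = 0.02488 K/W
R_expanded polystyrene = L/(kA) = 0.045/(0.0319×31.5) = 0.04478 K/W
R_gypsum plaster = L/(kA) = 0.085/(0.189×31.5) = 0.01428 K/W
R_outer film = 1/(h_o·A) = 1/(9.12×31.5) = 0.003481 K/W
R_total = 0.08742 K/W
Q = ΔT / R_total = 39 / 0.08742

Q ≈ 446 W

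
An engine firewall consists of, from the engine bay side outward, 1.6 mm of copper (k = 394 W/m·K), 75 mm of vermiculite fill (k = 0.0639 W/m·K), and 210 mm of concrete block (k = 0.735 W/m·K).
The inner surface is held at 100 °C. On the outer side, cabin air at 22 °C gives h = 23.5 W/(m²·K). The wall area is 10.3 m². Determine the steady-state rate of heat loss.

Q ≈ 535 W

Using the resistance-network approach (series):
R_copper = L/(kA) = 0.0016/(394×10.3) = 3.943×10^-7 K/W
R_vermiculite fill = L/(kA) = 0.075/(0.0639×10.3) = 0.114 K/W
R_concrete block = L/(kA) = 0.21/(0.735×10.3) = 0.02774 K/W
R_outer film = 1/(h_o·A) = 1/(23.5×10.3) = 0.004131 K/W
R_total = 0.1458 K/W
Q = ΔT / R_total = 78 / 0.1458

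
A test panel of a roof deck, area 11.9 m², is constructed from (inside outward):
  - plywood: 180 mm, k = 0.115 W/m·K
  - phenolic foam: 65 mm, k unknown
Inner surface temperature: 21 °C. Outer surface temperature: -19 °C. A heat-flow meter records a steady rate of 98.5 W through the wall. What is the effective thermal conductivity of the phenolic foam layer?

k ≈ 0.0199 W/(m·K)

Model the wall as resistances in series:
R_plywood = L/(kA) = 0.18/(0.115×11.9) = 0.1315 K/W
Sum of known resistances R_other = 0.1315 K/W
Total R = ΔT/Q = 40/98.5 = 0.4061 K/W
R_phenolic foam = R_total − R_other = 0.2746 K/W
k = L/(R·A) = 0.065/(0.2746×11.9)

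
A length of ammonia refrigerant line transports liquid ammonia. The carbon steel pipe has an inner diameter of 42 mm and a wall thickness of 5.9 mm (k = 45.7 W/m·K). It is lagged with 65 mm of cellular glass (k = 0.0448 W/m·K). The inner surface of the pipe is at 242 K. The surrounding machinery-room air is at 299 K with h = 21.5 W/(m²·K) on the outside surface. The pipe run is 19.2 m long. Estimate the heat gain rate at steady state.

Q ≈ 246 W

Per-layer cylindrical resistances, series-summed:
R_carbon steel pipe wall = ln(26.9/21)/(2π×45.7×19.2) = 4.491×10^-5 K/W
R_cellular glass = ln(91.9/26.9)/(2π×0.0448×19.2) = 0.2273 K/W
R_outer film = 1/(h_o·2πr_oL) = 1/(21.5×2π×0.0919×19.2) = 0.004195 K/W
R_total = 0.2316 K/W
Q = ΔT/R_total = 57/0.2316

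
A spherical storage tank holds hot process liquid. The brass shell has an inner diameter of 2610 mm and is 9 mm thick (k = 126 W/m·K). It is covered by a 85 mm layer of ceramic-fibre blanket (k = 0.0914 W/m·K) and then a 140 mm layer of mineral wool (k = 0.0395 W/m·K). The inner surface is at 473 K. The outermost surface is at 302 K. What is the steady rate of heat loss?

Q ≈ 998 W

Spherical conduction: R = (1/r_in − 1/r_out)/(4πk) per layer; series-sum.
R_brass shell = (1/1.305 − 1/1.314)/(4π×126) = 3.315×10^-6 K/W
R_ceramic-fibre blanket = (1/1.314 − 1/1.399)/(4π×0.0914) = 0.04026 K/W
R_mineral wool = (1/1.399 − 1/1.539)/(4π×0.0395) = 0.131 K/W
R_total = 0.1713 K/W
Q = ΔT/R_total = 171/0.1713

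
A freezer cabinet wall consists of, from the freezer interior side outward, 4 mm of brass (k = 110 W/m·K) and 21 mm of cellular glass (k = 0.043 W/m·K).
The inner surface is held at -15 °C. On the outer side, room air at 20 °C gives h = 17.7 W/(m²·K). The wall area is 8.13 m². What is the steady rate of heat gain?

Using the resistance-network approach (series):
R_brass = L/(kA) = 0.004/(110×8.13) = 4.473×10^-6 K/W
R_cellular glass = L/(kA) = 0.021/(0.043×8.13) = 0.06007 K/W
R_outer film = 1/(h_o·A) = 1/(17.7×8.13) = 0.006949 K/W
R_total = 0.06702 K/W
Q = ΔT / R_total = 35 / 0.06702

Q ≈ 522 W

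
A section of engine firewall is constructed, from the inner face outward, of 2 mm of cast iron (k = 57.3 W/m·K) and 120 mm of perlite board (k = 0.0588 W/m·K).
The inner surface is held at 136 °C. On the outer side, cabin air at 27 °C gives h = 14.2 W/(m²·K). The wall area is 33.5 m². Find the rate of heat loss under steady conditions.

Q ≈ 1730 W

Treating each layer as a thermal resistance in series:
R_cast iron = L/(kA) = 0.002/(57.3×33.5) = 1.042×10^-6 K/W
R_perlite board = L/(kA) = 0.12/(0.0588×33.5) = 0.06092 K/W
R_outer film = 1/(h_o·A) = 1/(14.2×33.5) = 0.002102 K/W
R_total = 0.06302 K/W
Q = ΔT / R_total = 109 / 0.06302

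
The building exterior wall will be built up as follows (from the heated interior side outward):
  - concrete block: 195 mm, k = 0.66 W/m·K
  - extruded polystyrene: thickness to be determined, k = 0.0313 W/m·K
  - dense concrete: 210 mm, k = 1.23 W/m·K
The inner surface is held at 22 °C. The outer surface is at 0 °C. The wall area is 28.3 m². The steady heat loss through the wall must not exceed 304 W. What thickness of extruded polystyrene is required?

L ≈ 49.5 mm

Series thermal resistances:
R_concrete block = L/(kA) = 0.195/(0.66×28.3) = 0.01044 K/W
R_dense concrete = L/(kA) = 0.21/(1.23×28.3) = 0.006033 K/W
Sum of the known resistances R_other = 0.01647 K/W
Required total resistance R_tot = ΔT/Q_allow = 22/304 = 0.07237 K/W
R_extruded polystyrene = R_tot − R_other = 0.0559 K/W
L = R·k·A = 0.0559×0.0313×28.3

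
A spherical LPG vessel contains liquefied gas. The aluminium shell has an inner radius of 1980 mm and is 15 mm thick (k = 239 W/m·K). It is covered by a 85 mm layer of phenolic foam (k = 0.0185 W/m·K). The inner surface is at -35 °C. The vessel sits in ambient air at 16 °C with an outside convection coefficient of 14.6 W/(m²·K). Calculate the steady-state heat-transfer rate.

Q ≈ 571 W

Each spherical layer contributes R = (1/r_i − 1/r_o)/(4πk):
R_aluminium shell = (1/1.98 − 1/1.995)/(4π×239) = 1.264×10^-6 K/W
R_phenolic foam = (1/1.995 − 1/2.08)/(4π×0.0185) = 0.08811 K/W
R_outer film = 1/(h·4πr_o²) = 1/(14.6×4π×2.08²) = 0.00126 K/W
R_total = 0.08937 K/W
Q = ΔT/R_total = 51/0.08937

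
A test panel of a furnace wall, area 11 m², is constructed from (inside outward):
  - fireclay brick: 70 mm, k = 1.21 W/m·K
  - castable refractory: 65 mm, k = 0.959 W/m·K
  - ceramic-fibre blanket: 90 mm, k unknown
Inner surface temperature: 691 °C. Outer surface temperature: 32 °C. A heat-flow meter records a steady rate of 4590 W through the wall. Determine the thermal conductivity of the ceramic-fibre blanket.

k ≈ 0.0619 W/(m·K)

Thermal resistances in series:
R_fireclay brick = L/(kA) = 0.07/(1.21×11) = 0.005259 K/W
R_castable refractory = L/(kA) = 0.065/(0.959×11) = 0.006162 K/W
Sum of known resistances R_other = 0.01142 K/W
Total R = ΔT/Q = 659/4590 = 0.1436 K/W
R_ceramic-fibre blanket = R_total − R_other = 0.1322 K/W
k = L/(R·A) = 0.09/(0.1322×11)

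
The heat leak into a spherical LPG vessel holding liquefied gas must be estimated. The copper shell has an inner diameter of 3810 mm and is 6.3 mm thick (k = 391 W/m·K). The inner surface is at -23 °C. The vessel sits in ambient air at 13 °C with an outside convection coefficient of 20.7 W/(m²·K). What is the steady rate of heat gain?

For a spherical shell R = (1/r₁ − 1/r₂)/(4πk); film R = 1/(h·4πr²). In series:
R_copper shell = (1/1.905 − 1/1.9113)/(4π×391) = 3.522×10^-7 K/W
R_outer film = 1/(h·4πr_o²) = 1/(20.7×4π×1.9113²) = 0.001052 K/W
R_total = 0.001053 K/W
Q = ΔT/R_total = 36/0.001053

Q ≈ 34200 W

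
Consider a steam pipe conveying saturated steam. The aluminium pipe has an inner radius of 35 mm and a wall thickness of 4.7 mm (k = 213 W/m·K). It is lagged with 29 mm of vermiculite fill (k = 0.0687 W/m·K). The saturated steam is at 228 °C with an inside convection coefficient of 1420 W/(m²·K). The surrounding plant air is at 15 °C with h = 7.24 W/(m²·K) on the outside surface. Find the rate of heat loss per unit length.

q′ ≈ 134 W/m

Treating each annulus and film as a series resistance:
R_inner film = 1/(h_i·2πr₁L) = 1/(1420×2π×0.035×1) = 0.003202 K/W
R_aluminium pipe wall = ln(39.7/35)/(2π×213×1) = 9.415×10^-5 K/W
R_vermiculite fill = ln(68.7/39.7)/(2π×0.0687×1) = 1.27 K/W
R_outer film = 1/(h_o·2πr_oL) = 1/(7.24×2π×0.0687×1) = 0.32 K/W
R_total = 1.594 K/W
Q = ΔT/R_total = 213/1.594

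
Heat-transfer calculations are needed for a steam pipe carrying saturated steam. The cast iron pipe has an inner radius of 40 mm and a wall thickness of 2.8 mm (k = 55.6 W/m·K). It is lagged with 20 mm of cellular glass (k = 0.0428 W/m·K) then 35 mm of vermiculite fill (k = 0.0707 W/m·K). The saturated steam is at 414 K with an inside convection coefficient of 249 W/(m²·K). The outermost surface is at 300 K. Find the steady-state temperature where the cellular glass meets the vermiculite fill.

T ≈ 347 K

Cylindrical conduction, so R = ln(r₂/r₁)/(2πkL) per layer, in series:
R_inner film = 1/(h_i·2πr₁L) = 1/(249×2π×0.04×1) = 0.01598 K/W
R_cast iron pipe wall = ln(42.8/40)/(2π×55.6×1) = 1.937×10^-4 K/W
R_cellular glass = ln(62.8/42.8)/(2π×0.0428×1) = 1.426 K/W
R_vermiculite fill = ln(97.8/62.8)/(2π×0.0707×1) = 0.9972 K/W
R_total = 2.439 K/W
Q = ΔT/R_total = 114/2.439
Q = 46.7 W/m
T_interface = T_inner − Q·ΣR(inner→interface) = 414 − 46.7×1.442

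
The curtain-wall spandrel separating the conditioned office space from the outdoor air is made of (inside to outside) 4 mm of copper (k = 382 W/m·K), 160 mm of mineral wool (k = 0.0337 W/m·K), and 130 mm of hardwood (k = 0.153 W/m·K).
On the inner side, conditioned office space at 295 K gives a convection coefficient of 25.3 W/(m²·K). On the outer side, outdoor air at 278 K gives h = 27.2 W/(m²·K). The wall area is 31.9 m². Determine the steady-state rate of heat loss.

Model the wall as resistances in series:
R_inner film = 1/(h_i·A) = 1/(25.3×31.9) = 0.001239 K/W
R_copper = L/(kA) = 0.004/(382×31.9) = 3.283×10^-7 K/W
R_mineral wool = L/(kA) = 0.16/(0.0337×31.9) = 0.1488 K/W
R_hardwood = L/(kA) = 0.13/(0.153×31.9) = 0.02664 K/W
R_outer film = 1/(h_o·A) = 1/(27.2×31.9) = 0.001152 K/W
R_total = 0.1779 K/W
Q = ΔT / R_total = 17 / 0.1779

Q ≈ 95.6 W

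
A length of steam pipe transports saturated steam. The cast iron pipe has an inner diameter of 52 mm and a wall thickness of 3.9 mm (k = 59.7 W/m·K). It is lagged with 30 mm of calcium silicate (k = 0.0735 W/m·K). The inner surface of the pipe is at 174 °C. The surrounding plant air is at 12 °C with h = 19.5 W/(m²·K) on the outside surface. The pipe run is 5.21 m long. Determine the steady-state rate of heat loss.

Q ≈ 514 W

Treating each annulus and film as a series resistance:
R_cast iron pipe wall = ln(29.9/26)/(2π×59.7×5.21) = 7.151×10^-5 K/W
R_calcium silicate = ln(59.9/29.9)/(2π×0.0735×5.21) = 0.2888 K/W
R_outer film = 1/(h_o·2πr_oL) = 1/(19.5×2π×0.0599×5.21) = 0.02615 K/W
R_total = 0.315 K/W
Q = ΔT/R_total = 162/0.315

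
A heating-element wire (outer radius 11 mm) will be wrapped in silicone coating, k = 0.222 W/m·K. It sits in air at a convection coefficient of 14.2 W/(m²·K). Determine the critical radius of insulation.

r_cr ≈ 15.6 mm

For a cylinder r_cr = k/h = 0.222/14.2
r_cr = 15.6 mm; since the bare radius (11 mm) is below r_cr, adding a thin layer of insulation will *increase* heat loss.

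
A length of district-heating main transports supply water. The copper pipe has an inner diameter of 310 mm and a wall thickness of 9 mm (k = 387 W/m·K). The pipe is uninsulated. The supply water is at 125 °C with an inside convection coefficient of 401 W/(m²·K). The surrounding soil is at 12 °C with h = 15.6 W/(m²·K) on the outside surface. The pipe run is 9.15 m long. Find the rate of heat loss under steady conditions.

Q ≈ 16000 W

Radial resistances (cylindrical: R_cond = ln(r_o/r_i)/(2πkL), R_conv = 1/(h·2πrL)):
R_inner film = 1/(h_i·2πr₁L) = 1/(401×2π×0.155×9.15) = 2.798×10^-4 K/W
R_copper pipe wall = ln(164/155)/(2π×387×9.15) = 2.537×10^-6 K/W
R_outer film = 1/(h_o·2πr_oL) = 1/(15.6×2π×0.164×9.15) = 0.006799 K/W
R_total = 0.007081 K/W
Q = ΔT/R_total = 113/0.007081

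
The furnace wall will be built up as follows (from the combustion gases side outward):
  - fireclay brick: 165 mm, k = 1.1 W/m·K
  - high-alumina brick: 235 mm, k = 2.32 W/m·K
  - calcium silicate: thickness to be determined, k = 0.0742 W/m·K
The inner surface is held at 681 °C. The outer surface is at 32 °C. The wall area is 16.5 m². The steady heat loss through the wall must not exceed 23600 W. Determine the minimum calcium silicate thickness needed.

L ≈ 15 mm

Series thermal resistances:
R_fireclay brick = L/(kA) = 0.165/(1.1×16.5) = 0.009091 K/W
R_high-alumina brick = L/(kA) = 0.235/(2.32×16.5) = 0.006139 K/W
Sum of the known resistances R_other = 0.01523 K/W
Required total resistance R_tot = ΔT/Q_allow = 649/23600 = 0.0275 K/W
R_calcium silicate = R_tot − R_other = 0.01227 K/W
L = R·k·A = 0.01227×0.0742×16.5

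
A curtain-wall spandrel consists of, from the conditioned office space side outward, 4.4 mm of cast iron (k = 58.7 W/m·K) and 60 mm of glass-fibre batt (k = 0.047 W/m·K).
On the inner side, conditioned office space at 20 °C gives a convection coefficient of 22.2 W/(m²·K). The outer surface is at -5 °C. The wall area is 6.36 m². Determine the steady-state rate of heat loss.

Q ≈ 120 W

Using the resistance-network approach (series):
R_inner film = 1/(h_i·A) = 1/(22.2×6.36) = 0.007083 K/W
R_cast iron = L/(kA) = 0.0044/(58.7×6.36) = 1.179×10^-5 K/W
R_glass-fibre batt = L/(kA) = 0.06/(0.047×6.36) = 0.2007 K/W
R_total = 0.2078 K/W
Q = ΔT / R_total = 25 / 0.2078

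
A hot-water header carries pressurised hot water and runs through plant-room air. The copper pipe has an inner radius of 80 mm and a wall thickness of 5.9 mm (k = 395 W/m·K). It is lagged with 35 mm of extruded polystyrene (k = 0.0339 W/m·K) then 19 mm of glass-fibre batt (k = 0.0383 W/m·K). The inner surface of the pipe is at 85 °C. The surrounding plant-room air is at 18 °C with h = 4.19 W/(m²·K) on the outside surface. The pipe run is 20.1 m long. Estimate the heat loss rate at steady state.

For a radial system each layer contributes R = ln(r_out/r_in)/(2πkL); films add R = 1/(hA).
R_copper pipe wall = ln(85.9/80)/(2π×395×20.1) = 1.426×10^-6 K/W
R_extruded polystyrene = ln(120.9/85.9)/(2π×0.0339×20.1) = 0.07983 K/W
R_glass-fibre batt = ln(139.9/120.9)/(2π×0.0383×20.1) = 0.03018 K/W
R_outer film = 1/(h_o·2πr_oL) = 1/(4.19×2π×0.1399×20.1) = 0.01351 K/W
R_total = 0.1235 K/W
Q = ΔT/R_total = 67/0.1235

Q ≈ 542 W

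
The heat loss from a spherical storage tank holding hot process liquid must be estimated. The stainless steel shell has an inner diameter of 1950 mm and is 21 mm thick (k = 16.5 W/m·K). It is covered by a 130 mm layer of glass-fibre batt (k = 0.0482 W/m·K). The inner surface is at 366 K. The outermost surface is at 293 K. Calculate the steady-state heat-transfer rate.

Q ≈ 381 W

Each spherical layer contributes R = (1/r_i − 1/r_o)/(4πk):
R_stainless steel shell = (1/0.975 − 1/0.996)/(4π×16.5) = 1.043×10^-4 K/W
R_glass-fibre batt = (1/0.996 − 1/1.126)/(4π×0.0482) = 0.1914 K/W
R_total = 0.1915 K/W
Q = ΔT/R_total = 73/0.1915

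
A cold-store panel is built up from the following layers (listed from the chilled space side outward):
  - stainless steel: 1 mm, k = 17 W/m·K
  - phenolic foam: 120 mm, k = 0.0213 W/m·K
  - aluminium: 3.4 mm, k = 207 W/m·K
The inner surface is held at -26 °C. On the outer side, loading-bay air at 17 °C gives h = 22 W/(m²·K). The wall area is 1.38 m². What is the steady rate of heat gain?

Using the resistance-network approach (series):
R_stainless steel = L/(kA) = 0.001/(17×1.38) = 4.263×10^-5 K/W
R_phenolic foam = L/(kA) = 0.12/(0.0213×1.38) = 4.082 K/W
R_aluminium = L/(kA) = 0.0034/(207×1.38) = 1.19×10^-5 K/W
R_outer film = 1/(h_o·A) = 1/(22×1.38) = 0.03294 K/W
R_total = 4.115 K/W
Q = ΔT / R_total = 43 / 4.115

Q ≈ 10.4 W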